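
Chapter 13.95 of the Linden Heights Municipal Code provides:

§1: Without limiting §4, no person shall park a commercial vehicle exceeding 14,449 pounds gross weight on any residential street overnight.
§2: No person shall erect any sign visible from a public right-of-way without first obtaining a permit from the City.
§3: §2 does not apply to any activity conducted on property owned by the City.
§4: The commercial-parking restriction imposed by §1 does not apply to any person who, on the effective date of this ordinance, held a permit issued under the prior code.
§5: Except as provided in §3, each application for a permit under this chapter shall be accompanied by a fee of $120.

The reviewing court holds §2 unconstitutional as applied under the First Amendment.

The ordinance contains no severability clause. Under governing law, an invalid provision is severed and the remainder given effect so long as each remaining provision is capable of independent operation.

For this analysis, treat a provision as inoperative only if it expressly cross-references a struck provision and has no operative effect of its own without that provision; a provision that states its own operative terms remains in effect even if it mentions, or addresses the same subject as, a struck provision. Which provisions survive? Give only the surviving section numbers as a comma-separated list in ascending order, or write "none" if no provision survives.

1, 4, 5

§2 is struck. §3 operates only by reference to §2, so it falls with §2. §5 mentions §3 but its own obligation stands independently of §3, so §5 is not affected. Under the stated default rule, only provisions that cannot operate independently fall away; the rest are enforced. That leaves §1, §4, and §5 in effect.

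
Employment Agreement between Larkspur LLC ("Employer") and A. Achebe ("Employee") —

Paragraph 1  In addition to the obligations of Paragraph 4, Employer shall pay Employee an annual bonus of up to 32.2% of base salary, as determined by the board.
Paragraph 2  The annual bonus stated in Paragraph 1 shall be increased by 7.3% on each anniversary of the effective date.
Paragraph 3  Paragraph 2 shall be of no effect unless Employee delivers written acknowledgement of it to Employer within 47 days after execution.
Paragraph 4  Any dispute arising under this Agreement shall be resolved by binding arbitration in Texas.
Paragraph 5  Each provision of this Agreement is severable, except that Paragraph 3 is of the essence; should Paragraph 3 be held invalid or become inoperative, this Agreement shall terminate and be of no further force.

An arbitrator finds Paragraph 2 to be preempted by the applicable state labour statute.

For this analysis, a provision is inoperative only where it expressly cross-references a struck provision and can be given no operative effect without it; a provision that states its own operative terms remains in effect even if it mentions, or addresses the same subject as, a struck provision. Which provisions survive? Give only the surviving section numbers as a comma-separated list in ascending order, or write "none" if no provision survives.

none

Paragraph 2 is struck. Paragraph 3 has no operative effect of its own apart from Paragraph 2 and is therefore inoperative. Paragraph 5 makes Paragraph 3 an essential term, and Paragraph 3 has been rendered inoperative by the cascade; under Paragraph 5, the entire Agreement is therefore void. No provision of the Agreement survives.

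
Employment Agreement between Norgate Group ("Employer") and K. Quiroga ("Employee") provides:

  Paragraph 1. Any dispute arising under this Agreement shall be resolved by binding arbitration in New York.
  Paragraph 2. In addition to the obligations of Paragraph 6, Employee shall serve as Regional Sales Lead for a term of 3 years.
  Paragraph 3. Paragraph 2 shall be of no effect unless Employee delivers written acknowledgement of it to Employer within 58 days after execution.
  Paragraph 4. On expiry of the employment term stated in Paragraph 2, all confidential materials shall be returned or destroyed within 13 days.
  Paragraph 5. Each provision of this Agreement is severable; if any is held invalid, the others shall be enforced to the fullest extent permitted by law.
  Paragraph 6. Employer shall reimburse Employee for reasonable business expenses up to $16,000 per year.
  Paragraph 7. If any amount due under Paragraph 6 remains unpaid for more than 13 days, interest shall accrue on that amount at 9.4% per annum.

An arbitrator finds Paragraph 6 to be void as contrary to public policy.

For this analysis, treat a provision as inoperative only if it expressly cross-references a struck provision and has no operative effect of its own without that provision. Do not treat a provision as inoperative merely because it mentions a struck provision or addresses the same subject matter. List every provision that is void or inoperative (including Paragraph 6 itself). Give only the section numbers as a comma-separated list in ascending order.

Paragraph 6 is struck. Paragraph 7 operates only by reference to Paragraph 6, so it falls with Paragraph 6. Paragraph 2 mentions Paragraph 6 but its own obligation stands independently of Paragraph 6, so Paragraph 2 is not affected. Paragraph 5 is a severability clause and preserves every provision that can still be given independent effect. That leaves Paragraph 1, Paragraph 2, Paragraph 3, Paragraph 4, and Paragraph 5 in effect.

6, 7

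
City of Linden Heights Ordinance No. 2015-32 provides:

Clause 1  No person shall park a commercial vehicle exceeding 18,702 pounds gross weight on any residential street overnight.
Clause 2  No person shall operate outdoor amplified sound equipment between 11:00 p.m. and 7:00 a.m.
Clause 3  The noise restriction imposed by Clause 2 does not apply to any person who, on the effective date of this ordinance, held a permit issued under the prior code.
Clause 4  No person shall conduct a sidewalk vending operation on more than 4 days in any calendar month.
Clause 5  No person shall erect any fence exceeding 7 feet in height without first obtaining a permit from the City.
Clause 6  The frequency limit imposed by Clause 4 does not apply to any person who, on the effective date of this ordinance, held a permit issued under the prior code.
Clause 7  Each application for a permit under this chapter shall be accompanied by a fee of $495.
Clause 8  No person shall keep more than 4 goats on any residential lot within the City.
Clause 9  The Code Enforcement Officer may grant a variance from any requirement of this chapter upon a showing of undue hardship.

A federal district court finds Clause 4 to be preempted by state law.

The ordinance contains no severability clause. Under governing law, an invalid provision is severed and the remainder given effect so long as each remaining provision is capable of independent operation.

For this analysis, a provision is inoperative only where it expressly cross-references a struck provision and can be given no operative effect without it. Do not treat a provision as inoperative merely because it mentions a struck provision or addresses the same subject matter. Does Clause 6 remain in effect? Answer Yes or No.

Clause 4 is struck. Clause 6 operates only by reference to Clause 4, so it falls with Clause 4. With no severability clause, the stated default rule severs what cannot stand and enforces each remaining provision that can operate on its own. The provisions still in force are Clause 1, Clause 2, Clause 3, Clause 5, Clause 7, Clause 8, and Clause 9. Clause 6 is among the inoperative provisions, so the answer is no.

No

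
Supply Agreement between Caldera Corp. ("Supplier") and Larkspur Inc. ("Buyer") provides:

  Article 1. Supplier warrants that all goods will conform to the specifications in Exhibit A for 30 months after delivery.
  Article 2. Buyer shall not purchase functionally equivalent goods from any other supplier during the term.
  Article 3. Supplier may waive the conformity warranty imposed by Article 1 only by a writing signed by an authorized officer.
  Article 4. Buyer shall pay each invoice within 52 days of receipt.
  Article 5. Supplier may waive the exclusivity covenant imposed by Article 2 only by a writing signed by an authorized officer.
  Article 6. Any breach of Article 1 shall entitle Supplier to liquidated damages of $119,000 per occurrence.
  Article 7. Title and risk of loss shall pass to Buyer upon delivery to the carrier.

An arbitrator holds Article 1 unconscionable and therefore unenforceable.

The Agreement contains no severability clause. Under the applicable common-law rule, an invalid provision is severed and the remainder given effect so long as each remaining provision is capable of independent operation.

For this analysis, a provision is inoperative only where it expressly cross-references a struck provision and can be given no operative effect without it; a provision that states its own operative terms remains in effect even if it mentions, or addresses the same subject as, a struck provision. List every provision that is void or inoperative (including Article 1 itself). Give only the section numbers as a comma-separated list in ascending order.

1, 3, 6

Article 1 is struck. The only function of Article 3 is the waiver condition for Article 1, so it cannot stand once Article 1 is removed. Article 6 does nothing except set the liquidated-damages amount by reference to Article 1; with Article 1 gone it has no independent effect and is inoperative. Under the stated default rule, only provisions that cannot operate independently fall away; the rest are enforced. The provisions still in force are Article 2, Article 4, Article 5, and Article 7.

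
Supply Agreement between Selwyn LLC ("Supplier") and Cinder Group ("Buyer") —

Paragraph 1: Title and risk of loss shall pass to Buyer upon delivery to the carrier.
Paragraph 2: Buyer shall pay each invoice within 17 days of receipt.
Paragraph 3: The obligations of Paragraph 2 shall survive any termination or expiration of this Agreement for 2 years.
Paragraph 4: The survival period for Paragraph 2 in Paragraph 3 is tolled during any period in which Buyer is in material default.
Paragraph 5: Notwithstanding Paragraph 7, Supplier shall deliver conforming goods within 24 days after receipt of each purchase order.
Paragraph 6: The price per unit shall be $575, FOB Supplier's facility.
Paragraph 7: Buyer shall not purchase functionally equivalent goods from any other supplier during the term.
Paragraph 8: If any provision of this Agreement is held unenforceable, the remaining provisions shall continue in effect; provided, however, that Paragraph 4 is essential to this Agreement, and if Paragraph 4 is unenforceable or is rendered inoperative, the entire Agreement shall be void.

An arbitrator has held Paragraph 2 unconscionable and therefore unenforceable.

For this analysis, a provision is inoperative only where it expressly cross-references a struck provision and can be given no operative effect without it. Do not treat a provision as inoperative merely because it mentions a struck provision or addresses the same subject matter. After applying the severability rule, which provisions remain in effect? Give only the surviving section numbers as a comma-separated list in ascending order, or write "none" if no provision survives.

none

Paragraph 2 is struck. Paragraph 3 has no operative effect of its own apart from Paragraph 2 and is therefore inoperative. Paragraph 4 operates only by reference to Paragraph 3, so it falls with Paragraph 3. Paragraph 8 makes Paragraph 4 an essential term, and Paragraph 4 has been rendered inoperative by the cascade; under Paragraph 8, the entire Agreement is therefore void. No provision of the Agreement survives.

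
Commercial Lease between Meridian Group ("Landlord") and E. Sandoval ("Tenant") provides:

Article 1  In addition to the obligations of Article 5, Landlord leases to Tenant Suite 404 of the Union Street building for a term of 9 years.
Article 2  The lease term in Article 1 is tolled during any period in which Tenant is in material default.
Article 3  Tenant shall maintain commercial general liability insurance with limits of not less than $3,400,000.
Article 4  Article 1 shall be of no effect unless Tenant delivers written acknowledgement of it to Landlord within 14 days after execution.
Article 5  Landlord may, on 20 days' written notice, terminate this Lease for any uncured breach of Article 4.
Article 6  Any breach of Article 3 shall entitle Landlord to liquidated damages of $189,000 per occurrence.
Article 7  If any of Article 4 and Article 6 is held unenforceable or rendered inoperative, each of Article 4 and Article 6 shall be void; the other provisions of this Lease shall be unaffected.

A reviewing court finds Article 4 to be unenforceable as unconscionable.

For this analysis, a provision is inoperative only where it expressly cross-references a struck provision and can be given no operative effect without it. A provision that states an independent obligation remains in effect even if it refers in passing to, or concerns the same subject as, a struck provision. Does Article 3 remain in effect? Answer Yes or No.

Yes

Article 4 is struck. Article 5 operates only by reference to Article 4, so it falls with Article 4. Article 1 mentions Article 5 but its own obligation stands independently of Article 5, so Article 1 is not affected. Article 7 declares Article 4 and Article 6 mutually dependent; since one of them has fallen, all of them are of no effect. That brings down Article 6 as well. The remainder continues in force under Article 7. That leaves Article 1, Article 2, Article 3, and Article 7 in effect. Article 3 is among the surviving provisions, so the answer is yes.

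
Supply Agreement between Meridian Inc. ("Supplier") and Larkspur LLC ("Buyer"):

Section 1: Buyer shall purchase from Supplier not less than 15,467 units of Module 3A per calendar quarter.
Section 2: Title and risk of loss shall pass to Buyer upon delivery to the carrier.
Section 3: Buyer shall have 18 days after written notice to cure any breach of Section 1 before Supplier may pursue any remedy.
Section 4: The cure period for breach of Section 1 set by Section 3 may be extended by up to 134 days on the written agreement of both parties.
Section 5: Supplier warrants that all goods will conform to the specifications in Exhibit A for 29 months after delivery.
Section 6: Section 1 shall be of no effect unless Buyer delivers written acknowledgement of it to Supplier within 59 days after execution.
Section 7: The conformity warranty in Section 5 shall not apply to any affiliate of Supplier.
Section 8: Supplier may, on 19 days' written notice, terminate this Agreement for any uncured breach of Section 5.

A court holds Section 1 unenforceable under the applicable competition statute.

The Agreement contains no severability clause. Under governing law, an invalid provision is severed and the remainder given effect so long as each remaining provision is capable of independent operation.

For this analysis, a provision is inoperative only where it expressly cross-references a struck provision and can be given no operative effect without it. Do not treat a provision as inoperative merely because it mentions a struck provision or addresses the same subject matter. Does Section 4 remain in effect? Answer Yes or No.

No

Section 1 is struck. Section 3 operates only by reference to Section 1, so it falls with Section 1. Section 6 merely fixes the acknowledgement condition for Section 1; with Section 1 gone it has nothing to operate on and falls away. Section 4 has no operative effect of its own apart from Section 3 and is therefore inoperative. Under the stated default rule, only provisions that cannot operate independently fall away; the rest are enforced. That leaves Section 2, Section 5, Section 7, and Section 8 in effect. Section 4 is among the inoperative provisions, so the answer is no.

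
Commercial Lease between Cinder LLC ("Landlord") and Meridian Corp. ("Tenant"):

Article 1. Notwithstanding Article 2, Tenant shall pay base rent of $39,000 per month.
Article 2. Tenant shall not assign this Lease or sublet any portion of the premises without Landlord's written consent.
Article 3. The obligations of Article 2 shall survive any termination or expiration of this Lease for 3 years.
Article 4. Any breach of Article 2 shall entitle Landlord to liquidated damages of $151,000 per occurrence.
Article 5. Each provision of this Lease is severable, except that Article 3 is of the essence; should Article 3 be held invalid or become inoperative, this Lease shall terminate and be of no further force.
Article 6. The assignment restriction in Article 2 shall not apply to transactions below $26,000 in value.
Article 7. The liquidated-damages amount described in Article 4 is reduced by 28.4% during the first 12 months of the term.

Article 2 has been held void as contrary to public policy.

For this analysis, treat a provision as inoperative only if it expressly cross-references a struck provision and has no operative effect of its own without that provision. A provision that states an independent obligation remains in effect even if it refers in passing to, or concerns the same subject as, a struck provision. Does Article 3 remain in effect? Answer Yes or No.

No

Article 2 is struck. Article 3 has no operative effect of its own apart from Article 2 and is therefore inoperative. Article 4 has no operative effect of its own apart from Article 2 and is therefore inoperative. Article 6 operates only by reference to Article 2, so it falls with Article 2. The whole of Article 7 is the introductory reduction to the liquidated-damages amount, defined by reference to Article 4, so Article 7 cannot stand once Article 4 is removed. Article 5 makes Article 3 an essential term, and Article 3 has been rendered inoperative by the cascade; under Article 5, the entire Lease is therefore void. No provision of the Lease survives. Article 3 is among the inoperative provisions, so the answer is no.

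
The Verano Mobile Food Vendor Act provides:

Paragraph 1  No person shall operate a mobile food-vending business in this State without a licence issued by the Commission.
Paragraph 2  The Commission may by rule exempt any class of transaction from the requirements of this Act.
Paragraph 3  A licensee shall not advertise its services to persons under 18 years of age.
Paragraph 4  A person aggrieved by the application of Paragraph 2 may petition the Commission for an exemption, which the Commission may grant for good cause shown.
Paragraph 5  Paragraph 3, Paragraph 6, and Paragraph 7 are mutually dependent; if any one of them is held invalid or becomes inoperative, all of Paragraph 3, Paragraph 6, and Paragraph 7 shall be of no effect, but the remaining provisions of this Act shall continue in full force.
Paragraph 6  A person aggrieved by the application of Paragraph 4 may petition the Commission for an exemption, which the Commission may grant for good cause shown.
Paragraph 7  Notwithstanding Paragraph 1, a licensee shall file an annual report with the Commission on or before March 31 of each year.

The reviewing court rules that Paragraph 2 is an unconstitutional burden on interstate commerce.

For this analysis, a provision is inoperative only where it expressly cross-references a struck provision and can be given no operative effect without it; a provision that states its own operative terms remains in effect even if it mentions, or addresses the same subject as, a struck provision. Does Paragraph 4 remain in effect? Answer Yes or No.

Paragraph 2 is struck. Paragraph 4 has no operative effect of its own apart from Paragraph 2 and is therefore inoperative. Paragraph 6 merely fixes the exemption procedure for Paragraph 4; with Paragraph 4 gone it has nothing to operate on and falls away. Paragraph 5 declares Paragraph 3, Paragraph 6, and Paragraph 7 mutually dependent; since one of them has fallen, all of them are of no effect. That brings down Paragraph 3 and Paragraph 7 as well. The remainder continues in force under Paragraph 5. The provisions still in force are Paragraph 1 and Paragraph 5. Paragraph 4 is among the inoperative provisions, so the answer is no.

No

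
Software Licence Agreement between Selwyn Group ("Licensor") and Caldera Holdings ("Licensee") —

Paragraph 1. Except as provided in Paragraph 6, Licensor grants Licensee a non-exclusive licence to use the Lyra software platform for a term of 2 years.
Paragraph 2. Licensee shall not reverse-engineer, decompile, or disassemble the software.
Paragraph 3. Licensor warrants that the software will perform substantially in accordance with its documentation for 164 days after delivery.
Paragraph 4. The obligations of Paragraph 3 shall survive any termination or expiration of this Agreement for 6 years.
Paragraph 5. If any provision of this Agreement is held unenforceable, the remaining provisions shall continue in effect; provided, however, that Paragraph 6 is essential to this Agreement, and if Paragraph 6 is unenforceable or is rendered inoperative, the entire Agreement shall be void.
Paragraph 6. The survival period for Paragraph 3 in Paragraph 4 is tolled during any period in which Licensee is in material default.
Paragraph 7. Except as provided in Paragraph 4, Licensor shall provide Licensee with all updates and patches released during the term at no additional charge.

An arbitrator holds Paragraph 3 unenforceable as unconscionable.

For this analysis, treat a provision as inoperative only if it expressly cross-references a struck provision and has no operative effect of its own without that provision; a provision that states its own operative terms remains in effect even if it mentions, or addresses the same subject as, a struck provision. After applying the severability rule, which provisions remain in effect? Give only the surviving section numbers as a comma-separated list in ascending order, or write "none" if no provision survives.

none

Paragraph 3 is struck. Paragraph 4 merely fixes the survival period for Paragraph 3; with Paragraph 3 gone it has nothing to operate on and falls away. Paragraph 6 does nothing except set the tolling of the survival period for Paragraph 3 by reference to Paragraph 4; with Paragraph 4 gone it has no independent effect and is inoperative. Paragraph 5 makes Paragraph 6 an essential term, and Paragraph 6 has been rendered inoperative by the cascade; under Paragraph 5, the entire Agreement is therefore void. No provision of the Agreement survives.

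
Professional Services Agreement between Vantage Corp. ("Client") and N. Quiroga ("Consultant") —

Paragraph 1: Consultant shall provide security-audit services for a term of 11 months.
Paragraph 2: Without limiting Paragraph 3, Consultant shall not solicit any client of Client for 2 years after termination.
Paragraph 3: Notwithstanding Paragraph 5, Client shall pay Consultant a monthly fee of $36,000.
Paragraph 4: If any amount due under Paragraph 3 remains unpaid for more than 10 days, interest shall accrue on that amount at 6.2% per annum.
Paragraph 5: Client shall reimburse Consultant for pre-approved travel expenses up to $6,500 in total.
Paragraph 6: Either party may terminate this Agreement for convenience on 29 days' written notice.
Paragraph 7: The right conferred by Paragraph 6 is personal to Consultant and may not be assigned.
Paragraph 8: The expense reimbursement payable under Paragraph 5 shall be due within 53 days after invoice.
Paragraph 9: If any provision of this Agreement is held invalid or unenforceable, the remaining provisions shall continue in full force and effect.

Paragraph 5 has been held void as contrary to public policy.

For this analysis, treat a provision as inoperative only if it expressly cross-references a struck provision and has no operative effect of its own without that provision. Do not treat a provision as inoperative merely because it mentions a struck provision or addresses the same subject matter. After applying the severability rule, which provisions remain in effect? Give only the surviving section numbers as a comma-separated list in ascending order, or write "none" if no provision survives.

1, 2, 3, 4, 6, 7, 9

Paragraph 5 is struck. Paragraph 8 operates only by reference to Paragraph 5, so it falls with Paragraph 5. Although Paragraph 3 refers to Paragraph 5, its operative terms do not depend on Paragraph 5, so it remains in effect. Under the severability clause in Paragraph 9, the remaining provisions continue in force. That leaves Paragraph 1, Paragraph 2, Paragraph 3, Paragraph 4, Paragraph 6, Paragraph 7, and Paragraph 9 in effect.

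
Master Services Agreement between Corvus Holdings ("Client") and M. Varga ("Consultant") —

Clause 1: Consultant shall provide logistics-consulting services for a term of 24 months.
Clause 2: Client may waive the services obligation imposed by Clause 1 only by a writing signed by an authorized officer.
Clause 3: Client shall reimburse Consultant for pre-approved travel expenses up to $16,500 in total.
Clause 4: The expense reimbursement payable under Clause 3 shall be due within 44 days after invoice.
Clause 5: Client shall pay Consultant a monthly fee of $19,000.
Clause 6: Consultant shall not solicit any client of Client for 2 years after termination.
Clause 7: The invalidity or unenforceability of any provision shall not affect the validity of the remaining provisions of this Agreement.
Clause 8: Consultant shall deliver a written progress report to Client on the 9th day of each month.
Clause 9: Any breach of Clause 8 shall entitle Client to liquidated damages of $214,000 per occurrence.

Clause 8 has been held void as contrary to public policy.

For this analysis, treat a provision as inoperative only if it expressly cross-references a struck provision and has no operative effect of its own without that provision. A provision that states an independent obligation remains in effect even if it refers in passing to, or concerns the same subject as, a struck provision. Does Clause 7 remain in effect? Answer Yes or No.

Clause 8 is struck. Clause 9 has no operative effect of its own apart from Clause 8 and is therefore inoperative. Clause 7 is a severability clause and preserves every provision that can still be given independent effect. Clause 1, Clause 2, Clause 3, Clause 4, Clause 5, Clause 6, and Clause 7 remain in effect. Clause 7 is among the surviving provisions, so the answer is yes.

Yes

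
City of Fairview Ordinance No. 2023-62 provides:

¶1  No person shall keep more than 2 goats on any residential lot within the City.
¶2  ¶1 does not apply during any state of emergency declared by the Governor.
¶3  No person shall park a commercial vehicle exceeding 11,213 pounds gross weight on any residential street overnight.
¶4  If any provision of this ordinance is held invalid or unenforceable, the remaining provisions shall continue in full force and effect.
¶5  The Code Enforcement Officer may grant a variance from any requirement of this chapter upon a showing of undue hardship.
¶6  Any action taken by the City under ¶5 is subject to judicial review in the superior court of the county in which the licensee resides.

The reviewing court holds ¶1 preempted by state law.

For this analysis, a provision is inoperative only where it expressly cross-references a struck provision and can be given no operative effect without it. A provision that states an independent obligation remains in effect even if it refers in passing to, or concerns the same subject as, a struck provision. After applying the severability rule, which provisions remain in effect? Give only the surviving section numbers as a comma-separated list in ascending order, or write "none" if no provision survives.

3, 4, 5, 6

¶1 is struck. ¶2 operates only by reference to ¶1, so it falls with ¶1. ¶4 is a severability clause and preserves every provision that can still be given independent effect. That leaves ¶3, ¶4, ¶5, and ¶6 in effect.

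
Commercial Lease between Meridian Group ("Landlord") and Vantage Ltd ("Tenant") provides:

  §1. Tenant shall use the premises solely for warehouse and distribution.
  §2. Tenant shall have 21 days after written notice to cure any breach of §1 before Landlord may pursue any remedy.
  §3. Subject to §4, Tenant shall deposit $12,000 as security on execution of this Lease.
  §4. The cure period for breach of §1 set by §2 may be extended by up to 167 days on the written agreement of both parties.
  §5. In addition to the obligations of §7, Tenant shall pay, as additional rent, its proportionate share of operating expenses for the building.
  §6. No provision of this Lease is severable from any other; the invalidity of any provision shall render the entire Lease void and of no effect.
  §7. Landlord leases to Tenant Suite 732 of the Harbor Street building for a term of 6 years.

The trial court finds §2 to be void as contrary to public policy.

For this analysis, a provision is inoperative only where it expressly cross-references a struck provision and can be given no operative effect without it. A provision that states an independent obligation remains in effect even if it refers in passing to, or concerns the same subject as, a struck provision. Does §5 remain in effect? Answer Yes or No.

No

§2 is struck. §4 does nothing except set the extension of the cure period for breach of §1 by reference to §2; with §2 gone it has no independent effect and is inoperative. §6 provides that the Lease is not severable, so the invalidity of any one provision voids the entire Lease. No provision of the Lease survives. §5 is among the inoperative provisions, so the answer is no.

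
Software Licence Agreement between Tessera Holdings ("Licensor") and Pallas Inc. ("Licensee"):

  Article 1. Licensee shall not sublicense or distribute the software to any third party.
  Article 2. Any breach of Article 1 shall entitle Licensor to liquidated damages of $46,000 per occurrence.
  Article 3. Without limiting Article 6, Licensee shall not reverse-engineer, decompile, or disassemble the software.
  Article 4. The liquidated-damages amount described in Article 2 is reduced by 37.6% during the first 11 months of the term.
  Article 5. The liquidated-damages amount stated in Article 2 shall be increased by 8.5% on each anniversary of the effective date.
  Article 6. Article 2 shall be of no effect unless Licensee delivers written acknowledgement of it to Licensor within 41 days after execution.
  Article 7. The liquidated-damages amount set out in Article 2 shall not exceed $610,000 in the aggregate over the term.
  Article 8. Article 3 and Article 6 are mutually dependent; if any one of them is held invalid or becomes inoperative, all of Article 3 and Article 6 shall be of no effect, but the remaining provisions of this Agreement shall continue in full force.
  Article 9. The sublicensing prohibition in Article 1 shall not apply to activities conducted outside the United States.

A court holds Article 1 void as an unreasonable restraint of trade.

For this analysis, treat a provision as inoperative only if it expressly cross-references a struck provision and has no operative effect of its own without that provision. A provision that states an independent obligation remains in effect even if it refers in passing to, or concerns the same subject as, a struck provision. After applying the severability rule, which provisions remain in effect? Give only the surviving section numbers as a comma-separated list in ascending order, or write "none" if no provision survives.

8

Article 1 is struck. Article 2 operates only by reference to Article 1, so it falls with Article 1. Article 9 does nothing except set the carve-out from the sublicensing prohibition by reference to Article 1; with Article 1 gone it has no independent effect and is inoperative. The whole of Article 4 is the introductory reduction to the liquidated-damages amount, defined by reference to Article 2, so Article 4 cannot stand once Article 2 is removed. Article 5 operates only by reference to Article 2, so it falls with Article 2. Article 6 merely fixes the acknowledgement condition for Article 2; with Article 2 gone it has nothing to operate on and falls away. The whole of Article 7 is the aggregate cap on the liquidated-damages amount, defined by reference to Article 2, so Article 7 cannot stand once Article 2 is removed. Article 8 declares Article 3 and Article 6 mutually dependent; since one of them has fallen, all of them are of no effect. That brings down Article 3 as well. The remainder continues in force under Article 8. Only Article 8 remains in effect.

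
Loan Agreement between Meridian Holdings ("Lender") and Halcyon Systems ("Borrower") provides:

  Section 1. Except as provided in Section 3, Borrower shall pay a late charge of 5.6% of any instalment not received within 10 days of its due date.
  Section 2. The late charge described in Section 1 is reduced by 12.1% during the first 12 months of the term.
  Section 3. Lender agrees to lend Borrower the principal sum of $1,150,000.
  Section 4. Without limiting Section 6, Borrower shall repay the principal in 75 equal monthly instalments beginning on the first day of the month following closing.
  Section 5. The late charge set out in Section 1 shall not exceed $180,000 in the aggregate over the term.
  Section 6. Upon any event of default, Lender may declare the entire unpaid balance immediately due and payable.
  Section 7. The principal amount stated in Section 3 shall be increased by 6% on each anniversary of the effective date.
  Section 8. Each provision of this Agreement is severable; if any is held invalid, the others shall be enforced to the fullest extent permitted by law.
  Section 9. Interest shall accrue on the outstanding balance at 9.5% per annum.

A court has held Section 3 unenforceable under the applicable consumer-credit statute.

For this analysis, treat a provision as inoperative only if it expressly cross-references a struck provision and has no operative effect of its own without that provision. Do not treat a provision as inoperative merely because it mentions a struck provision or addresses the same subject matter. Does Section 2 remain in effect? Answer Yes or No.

Section 3 is struck. Section 7 operates only by reference to Section 3, so it falls with Section 3. Although Section 1 refers to Section 3, its operative terms do not depend on Section 3, so it remains in effect. Section 8 is a severability clause and preserves every provision that can still be given independent effect. The provisions still in force are Section 1, Section 2, Section 4, Section 5, Section 6, Section 8, and Section 9. Section 2 is among the surviving provisions, so the answer is yes.

Yes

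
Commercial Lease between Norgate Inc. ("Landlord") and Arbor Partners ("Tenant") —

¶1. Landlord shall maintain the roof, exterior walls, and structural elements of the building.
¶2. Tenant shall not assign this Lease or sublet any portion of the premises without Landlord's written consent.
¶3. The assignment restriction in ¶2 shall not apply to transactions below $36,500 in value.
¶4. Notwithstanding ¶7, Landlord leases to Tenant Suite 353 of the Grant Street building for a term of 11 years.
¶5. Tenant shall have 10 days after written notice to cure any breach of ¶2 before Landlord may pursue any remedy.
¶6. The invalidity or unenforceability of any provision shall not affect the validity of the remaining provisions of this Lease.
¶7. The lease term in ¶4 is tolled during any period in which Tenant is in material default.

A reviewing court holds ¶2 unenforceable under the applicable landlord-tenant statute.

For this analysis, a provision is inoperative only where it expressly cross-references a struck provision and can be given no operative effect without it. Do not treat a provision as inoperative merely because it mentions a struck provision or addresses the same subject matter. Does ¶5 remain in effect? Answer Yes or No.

¶2 is struck. ¶3 operates only by reference to ¶2, so it falls with ¶2. ¶5 merely fixes the cure period for breach of ¶2; with ¶2 gone it has nothing to operate on and falls away. ¶6 is a severability clause and preserves every provision that can still be given independent effect. The provisions still in force are ¶1, ¶4, ¶6, and ¶7. ¶5 is among the inoperative provisions, so the answer is no.

No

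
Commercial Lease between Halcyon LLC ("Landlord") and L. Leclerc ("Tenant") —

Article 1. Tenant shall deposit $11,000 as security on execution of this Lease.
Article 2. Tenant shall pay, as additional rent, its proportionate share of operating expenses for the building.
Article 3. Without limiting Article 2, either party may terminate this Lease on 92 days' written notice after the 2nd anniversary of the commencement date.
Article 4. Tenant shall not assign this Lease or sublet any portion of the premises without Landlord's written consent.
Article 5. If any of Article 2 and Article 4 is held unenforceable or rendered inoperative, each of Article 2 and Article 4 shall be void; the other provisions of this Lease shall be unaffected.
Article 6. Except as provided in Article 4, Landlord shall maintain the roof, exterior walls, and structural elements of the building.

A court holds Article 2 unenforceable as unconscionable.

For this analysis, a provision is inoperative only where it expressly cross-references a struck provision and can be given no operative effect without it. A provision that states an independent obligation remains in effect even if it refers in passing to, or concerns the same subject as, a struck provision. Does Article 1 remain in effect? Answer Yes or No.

Article 2 is struck. Article 6 mentions Article 4 but its own obligation stands independently of Article 4, so Article 6 is not affected. Article 3 mentions Article 2 but its own obligation stands independently of Article 2, so Article 3 is not affected. Nothing else in the Lease is defined by reference to Article 2. Article 5 declares Article 2 and Article 4 mutually dependent; since one of them has fallen, all of them are of no effect. That brings down Article 4 as well. The remainder continues in force under Article 5. The provisions still in force are Article 1, Article 3, Article 5, and Article 6. Article 1 is among the surviving provisions, so the answer is yes.

Yes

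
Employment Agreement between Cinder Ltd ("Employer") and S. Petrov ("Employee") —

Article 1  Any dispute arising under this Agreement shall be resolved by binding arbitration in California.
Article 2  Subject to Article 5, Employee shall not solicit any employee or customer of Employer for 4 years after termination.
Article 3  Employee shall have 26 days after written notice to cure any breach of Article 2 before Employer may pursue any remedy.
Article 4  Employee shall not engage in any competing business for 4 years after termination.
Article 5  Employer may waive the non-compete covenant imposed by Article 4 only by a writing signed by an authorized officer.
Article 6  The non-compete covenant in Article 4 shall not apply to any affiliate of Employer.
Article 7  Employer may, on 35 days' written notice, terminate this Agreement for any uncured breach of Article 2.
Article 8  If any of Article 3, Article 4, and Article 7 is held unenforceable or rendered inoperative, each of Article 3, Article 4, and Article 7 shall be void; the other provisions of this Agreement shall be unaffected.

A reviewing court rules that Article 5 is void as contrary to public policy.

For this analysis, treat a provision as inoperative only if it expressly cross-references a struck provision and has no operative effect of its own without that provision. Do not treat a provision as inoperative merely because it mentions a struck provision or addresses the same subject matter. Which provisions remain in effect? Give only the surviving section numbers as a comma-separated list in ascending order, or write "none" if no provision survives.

1, 2, 3, 4, 6, 7, 8

Article 5 is struck. Article 2 mentions Article 5 but its own obligation stands independently of Article 5, so Article 2 is not affected. No other provision's operative terms depend on Article 5. Article 8 ties Article 3, Article 4, and Article 7 together, but none of those is affected here; the remaining provisions continue in force under Article 8. Article 1, Article 2, Article 3, Article 4, Article 6, Article 7, and Article 8 remain in effect.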